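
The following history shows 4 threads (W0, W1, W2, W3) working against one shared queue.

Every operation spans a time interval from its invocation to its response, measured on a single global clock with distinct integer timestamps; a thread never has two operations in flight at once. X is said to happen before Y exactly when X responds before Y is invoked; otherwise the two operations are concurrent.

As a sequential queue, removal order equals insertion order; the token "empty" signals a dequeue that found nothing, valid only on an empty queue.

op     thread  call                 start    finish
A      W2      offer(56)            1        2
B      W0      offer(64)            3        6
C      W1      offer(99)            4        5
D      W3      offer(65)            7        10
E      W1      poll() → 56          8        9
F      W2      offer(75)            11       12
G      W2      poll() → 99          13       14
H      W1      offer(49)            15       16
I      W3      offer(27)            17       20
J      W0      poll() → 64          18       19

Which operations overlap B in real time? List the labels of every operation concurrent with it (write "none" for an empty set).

C

B runs from 3 to 6; window-overlapping ops are concurrent
A [1,2]: before
C [4,5]: concurrent
D [7,10]: after
E [8,9]: after
F [11,12]: after
G [13,14]: after
H [15,16]: after
I [17,20]: after
J [18,19]: after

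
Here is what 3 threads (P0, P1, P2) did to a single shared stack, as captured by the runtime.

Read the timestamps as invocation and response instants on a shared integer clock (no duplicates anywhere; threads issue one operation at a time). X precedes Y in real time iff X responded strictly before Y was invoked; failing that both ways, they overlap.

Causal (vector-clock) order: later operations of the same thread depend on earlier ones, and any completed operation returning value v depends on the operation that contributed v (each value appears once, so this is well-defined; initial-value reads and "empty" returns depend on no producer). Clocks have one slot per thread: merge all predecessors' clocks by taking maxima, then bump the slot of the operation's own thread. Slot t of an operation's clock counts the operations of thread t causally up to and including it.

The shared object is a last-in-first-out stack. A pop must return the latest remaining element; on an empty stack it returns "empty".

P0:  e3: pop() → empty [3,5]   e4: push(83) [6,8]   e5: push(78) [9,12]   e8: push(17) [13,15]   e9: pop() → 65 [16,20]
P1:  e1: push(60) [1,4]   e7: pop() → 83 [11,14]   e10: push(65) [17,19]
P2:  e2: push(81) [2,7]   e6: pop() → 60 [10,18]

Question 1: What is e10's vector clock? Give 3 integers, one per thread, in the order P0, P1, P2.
(2, 3, 0)

e2 (invocation 2): nothing precedes it; P2's component alone gives (0, 0, 1)
e1 (invocation 1): nothing precedes it; P1's component alone gives (0, 1, 0)
e3 (invocation 3): nothing precedes it; P0's component alone gives (1, 0, 0)
merge at e4 (invoked 6): VC(e3)=(1, 0, 0), own-thread bump on P0 → (2, 0, 0)
merge at e6 (invoked 10): VC(e1)=(0, 1, 0), VC(e2)=(0, 0, 1), own-thread bump on P2 → (0, 1, 2)
merge at e5 (invoked 9): VC(e4)=(2, 0, 0), own-thread bump on P0 → (3, 0, 0)
merge at e7 (invoked 11): VC(e1)=(0, 1, 0), VC(e4)=(2, 0, 0), own-thread bump on P1 → (2, 2, 0)
merge at e8 (invoked 13): VC(e5)=(3, 0, 0), own-thread bump on P0 → (4, 0, 0)
merge at e10 (invoked 17): VC(e7)=(2, 2, 0), own-thread bump on P1 → (2, 3, 0)
merge at e9 (invoked 16): VC(e8)=(4, 0, 0), VC(e10)=(2, 3, 0), own-thread bump on P0 → (5, 3, 0)
target: VC(e10) = (2, 3, 0)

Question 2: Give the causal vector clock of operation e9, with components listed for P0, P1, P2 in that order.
(5, 3, 0)

VC(e2, invoked at 2): no causal predecessors; +1 on P2 → (0, 0, 1)
VC(e1, invoked at 1): no causal predecessors; +1 on P1 → (0, 1, 0)
VC(e3, invoked at 3): no causal predecessors; +1 on P0 → (1, 0, 0)
e4 (invocation 6): componentwise max over VC(e3)=(1, 0, 0), +1 at P0, giving (2, 0, 0)
e6 (invocation 10): componentwise max over VC(e1)=(0, 1, 0), VC(e2)=(0, 0, 1), +1 at P2, giving (0, 1, 2)
e5 (invocation 9): componentwise max over VC(e4)=(2, 0, 0), +1 at P0, giving (3, 0, 0)
e7 (invocation 11): componentwise max over VC(e1)=(0, 1, 0), VC(e4)=(2, 0, 0), +1 at P1, giving (2, 2, 0)
e8 (invocation 13): componentwise max over VC(e5)=(3, 0, 0), +1 at P0, giving (4, 0, 0)
e10 (invocation 17): componentwise max over VC(e7)=(2, 2, 0), +1 at P1, giving (2, 3, 0)
e9 (invocation 16): componentwise max over VC(e8)=(4, 0, 0), VC(e10)=(2, 3, 0), +1 at P0, giving (5, 3, 0)
target: VC(e9) = (5, 3, 0)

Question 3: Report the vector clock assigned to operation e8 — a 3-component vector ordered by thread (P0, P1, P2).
(4, 0, 0)

root op e2, invoked 2: fresh clock plus P2's own tick → (0, 0, 1)
root op e1, invoked 1: fresh clock plus P1's own tick → (0, 1, 0)
root op e3, invoked 3: fresh clock plus P0's own tick → (1, 0, 0)
VC(e4, invoked at 6): max of VC(e3)=(1, 0, 0), then +1 on thread P0 → (2, 0, 0)
VC(e6, invoked at 10): max of VC(e1)=(0, 1, 0), VC(e2)=(0, 0, 1), then +1 on thread P2 → (0, 1, 2)
VC(e5, invoked at 9): max of VC(e4)=(2, 0, 0), then +1 on thread P0 → (3, 0, 0)
VC(e7, invoked at 11): max of VC(e1)=(0, 1, 0), VC(e4)=(2, 0, 0), then +1 on thread P1 → (2, 2, 0)
VC(e8, invoked at 13): max of VC(e5)=(3, 0, 0), then +1 on thread P0 → (4, 0, 0)
VC(e10, invoked at 17): max of VC(e7)=(2, 2, 0), then +1 on thread P1 → (2, 3, 0)
VC(e9, invoked at 16): max of VC(e8)=(4, 0, 0), VC(e10)=(2, 3, 0), then +1 on thread P0 → (5, 3, 0)
target: VC(e8) = (4, 0, 0)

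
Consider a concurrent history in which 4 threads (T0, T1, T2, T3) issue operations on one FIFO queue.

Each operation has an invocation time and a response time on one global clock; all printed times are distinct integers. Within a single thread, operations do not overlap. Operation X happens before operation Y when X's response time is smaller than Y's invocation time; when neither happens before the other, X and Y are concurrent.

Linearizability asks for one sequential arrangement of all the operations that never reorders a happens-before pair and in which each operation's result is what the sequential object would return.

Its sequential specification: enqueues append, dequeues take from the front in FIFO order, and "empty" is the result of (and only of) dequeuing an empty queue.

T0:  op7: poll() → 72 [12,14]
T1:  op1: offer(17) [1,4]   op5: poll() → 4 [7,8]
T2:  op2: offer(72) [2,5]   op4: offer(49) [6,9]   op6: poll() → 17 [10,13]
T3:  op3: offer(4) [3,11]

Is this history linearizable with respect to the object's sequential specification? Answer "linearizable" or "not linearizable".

a witness: op3, op1, op2, op4, op5, op6, op7
step 1: op3 offer(4) — queue <4>
step 2: op1 offer(17) — queue <4,17>
step 3: op2 offer(72) — queue <4,17,72>
step 4: op4 offer(49) — queue <4,17,72,49>
step 5: op5 poll() → 4 — queue <17,72,49>
step 6: op6 poll() → 17 — queue <72,49>
step 7: op7 poll() → 72 — queue <49>

linearizable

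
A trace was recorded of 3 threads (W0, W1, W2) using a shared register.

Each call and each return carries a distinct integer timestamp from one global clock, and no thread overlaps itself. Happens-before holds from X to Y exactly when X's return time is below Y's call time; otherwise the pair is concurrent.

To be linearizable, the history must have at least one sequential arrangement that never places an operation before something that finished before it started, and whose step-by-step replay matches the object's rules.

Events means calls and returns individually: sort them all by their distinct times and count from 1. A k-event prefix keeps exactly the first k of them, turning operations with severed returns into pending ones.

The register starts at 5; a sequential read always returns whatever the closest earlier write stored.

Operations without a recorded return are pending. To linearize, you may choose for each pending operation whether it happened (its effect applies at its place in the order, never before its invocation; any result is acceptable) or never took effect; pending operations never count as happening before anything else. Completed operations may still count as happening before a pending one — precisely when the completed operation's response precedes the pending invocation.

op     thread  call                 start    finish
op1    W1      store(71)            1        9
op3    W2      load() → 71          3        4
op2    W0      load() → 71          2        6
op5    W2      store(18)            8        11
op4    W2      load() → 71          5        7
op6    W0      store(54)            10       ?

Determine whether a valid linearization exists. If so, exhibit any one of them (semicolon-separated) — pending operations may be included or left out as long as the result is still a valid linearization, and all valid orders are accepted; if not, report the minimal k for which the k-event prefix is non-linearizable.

step 1: op1 store(71) — value 71
step 2: op2 load() → 71 — value 71
step 3: op3 load() → 71 — value 71
step 4: op4 load() → 71 — value 71
step 5: op5 store(18) — value 18

linearizable — witness: op1; op2; op3; op4; op5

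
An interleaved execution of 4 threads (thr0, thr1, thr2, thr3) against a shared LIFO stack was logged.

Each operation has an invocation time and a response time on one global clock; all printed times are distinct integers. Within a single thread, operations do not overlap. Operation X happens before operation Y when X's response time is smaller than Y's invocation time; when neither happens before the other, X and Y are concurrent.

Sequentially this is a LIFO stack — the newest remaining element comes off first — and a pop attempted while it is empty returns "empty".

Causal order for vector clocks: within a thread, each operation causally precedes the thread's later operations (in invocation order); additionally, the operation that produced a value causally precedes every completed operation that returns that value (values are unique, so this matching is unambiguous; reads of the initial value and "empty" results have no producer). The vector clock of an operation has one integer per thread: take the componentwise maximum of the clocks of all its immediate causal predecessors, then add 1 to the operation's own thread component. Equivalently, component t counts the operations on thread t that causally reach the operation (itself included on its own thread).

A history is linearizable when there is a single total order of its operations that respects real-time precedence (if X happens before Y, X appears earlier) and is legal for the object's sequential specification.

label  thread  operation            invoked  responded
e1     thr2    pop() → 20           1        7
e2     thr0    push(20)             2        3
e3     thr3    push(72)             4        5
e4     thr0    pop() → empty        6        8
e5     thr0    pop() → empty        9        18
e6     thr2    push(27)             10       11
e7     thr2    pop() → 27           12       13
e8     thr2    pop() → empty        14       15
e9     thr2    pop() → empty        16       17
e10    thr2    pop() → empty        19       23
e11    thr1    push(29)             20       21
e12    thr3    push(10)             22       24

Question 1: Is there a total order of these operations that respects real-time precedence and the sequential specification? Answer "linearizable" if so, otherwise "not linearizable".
not linearizable

the violation lands at event 8, e4's response at time 8: events 1..7 linearize, events 1..8 do not
4 completed operations, 4 real-time-consistent orders — every LIFO stack replay fails
sample order e1, e2, e3, e4 stalls at step 1 — e1 pop() → 20 has no legal effect
sample order e2, e1, e3, e4 stalls at step 4 — e4 pop() → empty has no legal effect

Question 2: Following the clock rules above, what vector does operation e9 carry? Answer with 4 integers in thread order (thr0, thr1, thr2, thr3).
Answer: (1, 0, 5, 0)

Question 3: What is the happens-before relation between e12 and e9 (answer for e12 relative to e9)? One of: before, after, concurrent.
Answer: after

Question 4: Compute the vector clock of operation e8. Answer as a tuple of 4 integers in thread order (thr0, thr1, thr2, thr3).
Answer: (1, 0, 4, 0)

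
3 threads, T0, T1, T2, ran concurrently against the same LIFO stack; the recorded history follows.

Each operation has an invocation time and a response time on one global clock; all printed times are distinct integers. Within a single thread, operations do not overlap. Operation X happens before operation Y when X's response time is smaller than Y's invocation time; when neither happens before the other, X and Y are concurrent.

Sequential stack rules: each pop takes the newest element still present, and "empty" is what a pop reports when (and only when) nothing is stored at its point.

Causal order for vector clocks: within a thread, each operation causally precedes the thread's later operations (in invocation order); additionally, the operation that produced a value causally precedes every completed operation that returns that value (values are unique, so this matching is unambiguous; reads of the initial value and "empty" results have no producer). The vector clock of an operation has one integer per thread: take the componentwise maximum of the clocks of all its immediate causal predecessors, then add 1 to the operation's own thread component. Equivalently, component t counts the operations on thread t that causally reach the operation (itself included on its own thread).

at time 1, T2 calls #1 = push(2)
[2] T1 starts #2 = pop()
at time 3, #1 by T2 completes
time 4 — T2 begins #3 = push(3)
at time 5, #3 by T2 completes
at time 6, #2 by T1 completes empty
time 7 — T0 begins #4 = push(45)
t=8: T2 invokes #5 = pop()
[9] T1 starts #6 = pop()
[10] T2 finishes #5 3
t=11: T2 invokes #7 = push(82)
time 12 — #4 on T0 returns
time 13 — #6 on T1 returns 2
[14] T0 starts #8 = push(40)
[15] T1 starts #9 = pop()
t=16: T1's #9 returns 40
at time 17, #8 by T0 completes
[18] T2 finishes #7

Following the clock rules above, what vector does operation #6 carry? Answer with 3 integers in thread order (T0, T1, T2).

(0, 2, 1)

no predecessors for #1 (invoked 1): T2 increments from zero → (0, 0, 1)
no predecessors for #2 (invoked 2): T1 increments from zero → (0, 1, 0)
no predecessors for #4 (invoked 7): T0 increments from zero → (1, 0, 0)
from VC(#1)=(0, 0, 1), #3 (invoked 4) maxes components and bumps T2 → (0, 0, 2)
from VC(#4)=(1, 0, 0), #8 (invoked 14) maxes components and bumps T0 → (2, 0, 0)
from VC(#3)=(0, 0, 2), #5 (invoked 8) maxes components and bumps T2 → (0, 0, 3)
from VC(#1)=(0, 0, 1), VC(#2)=(0, 1, 0), #6 (invoked 9) maxes components and bumps T1 → (0, 2, 1)
from VC(#5)=(0, 0, 3), #7 (invoked 11) maxes components and bumps T2 → (0, 0, 4)
from VC(#6)=(0, 2, 1), VC(#8)=(2, 0, 0), #9 (invoked 15) maxes components and bumps T1 → (2, 3, 1)
target: VC(#6) = (0, 2, 1)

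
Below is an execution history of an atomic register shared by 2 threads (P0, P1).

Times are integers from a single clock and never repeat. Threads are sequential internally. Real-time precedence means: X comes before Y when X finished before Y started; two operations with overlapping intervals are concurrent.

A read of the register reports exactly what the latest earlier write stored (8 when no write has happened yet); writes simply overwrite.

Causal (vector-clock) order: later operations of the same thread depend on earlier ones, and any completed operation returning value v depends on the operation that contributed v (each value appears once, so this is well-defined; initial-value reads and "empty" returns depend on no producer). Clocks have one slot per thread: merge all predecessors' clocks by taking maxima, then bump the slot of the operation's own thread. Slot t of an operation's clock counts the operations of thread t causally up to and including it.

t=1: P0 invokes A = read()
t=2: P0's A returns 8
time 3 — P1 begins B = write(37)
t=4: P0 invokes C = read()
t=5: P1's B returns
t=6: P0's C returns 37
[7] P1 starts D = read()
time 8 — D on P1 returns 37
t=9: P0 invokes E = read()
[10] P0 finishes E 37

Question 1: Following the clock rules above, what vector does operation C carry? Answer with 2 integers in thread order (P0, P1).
root op B, invoked 3: fresh clock plus P1's own tick → (0, 1)
root op A, invoked 1: fresh clock plus P0's own tick → (1, 0)
merge at D (invoked 7): VC(B)=(0, 1), own-thread bump on P1 → (0, 2)
merge at C (invoked 4): VC(A)=(1, 0), VC(B)=(0, 1), own-thread bump on P0 → (2, 1)
merge at E (invoked 9): VC(B)=(0, 1), VC(C)=(2, 1), own-thread bump on P0 → (3, 1)
target: VC(C) = (2, 1)

(2, 1)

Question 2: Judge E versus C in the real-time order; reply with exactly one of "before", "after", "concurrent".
E spans [9,10], C spans [4,6]
resp(C)=6 < inv(E)=9

after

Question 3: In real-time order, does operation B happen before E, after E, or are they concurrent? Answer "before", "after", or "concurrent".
B spans [3,5], E spans [9,10]
resp(B)=5 < inv(E)=9

before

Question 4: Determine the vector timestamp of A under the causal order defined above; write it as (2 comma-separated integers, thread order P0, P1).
no predecessors for B (invoked 3): P1 increments from zero → (0, 1)
no predecessors for A (invoked 1): P0 increments from zero → (1, 0)
from VC(B)=(0, 1), D (invoked 7) maxes components and bumps P1 → (0, 2)
from VC(A)=(1, 0), VC(B)=(0, 1), C (invoked 4) maxes components and bumps P0 → (2, 1)
from VC(B)=(0, 1), VC(C)=(2, 1), E (invoked 9) maxes components and bumps P0 → (3, 1)
target: VC(A) = (1, 0)

(1, 0)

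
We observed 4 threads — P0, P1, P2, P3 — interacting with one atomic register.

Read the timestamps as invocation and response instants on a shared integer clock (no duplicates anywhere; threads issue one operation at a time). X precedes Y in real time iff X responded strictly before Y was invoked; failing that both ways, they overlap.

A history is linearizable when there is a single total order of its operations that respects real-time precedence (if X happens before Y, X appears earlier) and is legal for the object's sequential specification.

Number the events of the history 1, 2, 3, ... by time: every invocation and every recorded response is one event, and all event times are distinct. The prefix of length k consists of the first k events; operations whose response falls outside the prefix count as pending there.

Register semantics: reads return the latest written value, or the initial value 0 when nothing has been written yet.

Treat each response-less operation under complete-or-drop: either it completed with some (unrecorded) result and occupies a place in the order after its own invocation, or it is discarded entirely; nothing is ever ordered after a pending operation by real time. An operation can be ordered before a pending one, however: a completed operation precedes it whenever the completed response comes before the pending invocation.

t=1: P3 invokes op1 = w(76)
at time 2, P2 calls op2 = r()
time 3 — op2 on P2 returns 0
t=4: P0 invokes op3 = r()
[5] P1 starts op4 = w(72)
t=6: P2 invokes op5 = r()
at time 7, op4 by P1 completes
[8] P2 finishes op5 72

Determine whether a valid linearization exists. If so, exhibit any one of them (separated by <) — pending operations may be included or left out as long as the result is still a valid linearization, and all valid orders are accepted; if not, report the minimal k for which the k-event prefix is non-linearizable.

linearizable — witness: op2 < op1 < op3 < op4 < op5

1. op2 r() → 0, leaving value 0
2. op1 w(76) (pending, included), leaving value 76
3. op3 r() (pending, included), leaving value 76
4. op4 w(72), leaving value 72
5. op5 r() → 72, leaving value 72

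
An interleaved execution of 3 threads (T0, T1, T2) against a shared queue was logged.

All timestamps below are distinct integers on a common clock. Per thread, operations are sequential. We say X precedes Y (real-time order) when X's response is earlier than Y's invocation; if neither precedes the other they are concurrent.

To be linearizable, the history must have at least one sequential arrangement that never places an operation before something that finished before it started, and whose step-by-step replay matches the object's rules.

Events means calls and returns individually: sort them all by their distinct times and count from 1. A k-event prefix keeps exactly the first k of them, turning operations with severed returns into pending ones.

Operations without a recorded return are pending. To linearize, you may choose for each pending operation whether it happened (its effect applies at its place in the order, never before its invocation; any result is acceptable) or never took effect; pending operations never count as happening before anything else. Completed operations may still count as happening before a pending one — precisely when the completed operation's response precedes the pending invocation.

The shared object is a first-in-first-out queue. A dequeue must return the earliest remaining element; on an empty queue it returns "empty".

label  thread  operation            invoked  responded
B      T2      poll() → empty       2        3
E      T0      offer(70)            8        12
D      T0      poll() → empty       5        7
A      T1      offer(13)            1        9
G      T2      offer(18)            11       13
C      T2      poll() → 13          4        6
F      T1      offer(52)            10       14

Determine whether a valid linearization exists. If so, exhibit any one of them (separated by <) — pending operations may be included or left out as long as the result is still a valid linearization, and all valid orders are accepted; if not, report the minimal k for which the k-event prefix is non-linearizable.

linearizable — witness: B < A < C < D < E < F < G

step 1: B poll() → empty — queue <>
step 2: A offer(13) — queue <13>
step 3: C poll() → 13 — queue <>
step 4: D poll() → empty — queue <>
step 5: E offer(70) — queue <70>
step 6: F offer(52) — queue <70,52>
step 7: G offer(18) — queue <70,52,18>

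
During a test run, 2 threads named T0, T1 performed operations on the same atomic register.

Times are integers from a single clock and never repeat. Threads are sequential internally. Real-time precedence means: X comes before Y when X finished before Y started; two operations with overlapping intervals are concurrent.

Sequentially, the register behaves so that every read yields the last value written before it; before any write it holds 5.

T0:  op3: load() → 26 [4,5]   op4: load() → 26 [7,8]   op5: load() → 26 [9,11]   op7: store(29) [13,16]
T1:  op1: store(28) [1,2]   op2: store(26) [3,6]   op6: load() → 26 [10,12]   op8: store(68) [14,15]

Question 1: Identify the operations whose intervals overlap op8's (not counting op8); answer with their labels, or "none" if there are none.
op8 spans [14,15]: anything still running between times 14 and 15 counts as concurrent
op1 [1,2]: before
op2 [3,6]: before
op3 [4,5]: before
op4 [7,8]: before
op5 [9,11]: before
op6 [10,12]: before
op7 [13,16]: concurrent

op7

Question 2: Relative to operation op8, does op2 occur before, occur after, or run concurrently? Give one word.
op2 spans [3,6], op8 spans [14,15]
resp(op2)=6 < inv(op8)=14

before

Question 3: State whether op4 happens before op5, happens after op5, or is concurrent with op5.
op4 spans [7,8], op5 spans [9,11]
resp(op4)=8 < inv(op5)=9

before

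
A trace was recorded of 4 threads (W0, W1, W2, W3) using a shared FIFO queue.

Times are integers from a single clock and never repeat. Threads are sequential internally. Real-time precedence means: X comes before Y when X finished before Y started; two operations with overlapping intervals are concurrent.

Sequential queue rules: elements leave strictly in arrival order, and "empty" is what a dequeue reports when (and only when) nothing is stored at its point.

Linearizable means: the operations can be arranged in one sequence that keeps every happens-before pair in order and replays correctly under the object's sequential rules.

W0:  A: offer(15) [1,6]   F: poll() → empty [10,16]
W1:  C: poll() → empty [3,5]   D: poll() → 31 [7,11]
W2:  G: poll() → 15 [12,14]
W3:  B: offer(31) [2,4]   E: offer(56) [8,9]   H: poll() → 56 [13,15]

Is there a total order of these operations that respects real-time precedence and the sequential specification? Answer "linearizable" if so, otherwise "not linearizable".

linearizable

witness order: C, B, A, D, E, G, H, F
step 1: C poll() → empty — queue <>
step 2: B offer(31) — queue <31>
step 3: A offer(15) — queue <31,15>
step 4: D poll() → 31 — queue <15>
step 5: E offer(56) — queue <15,56>
step 6: G poll() → 15 — queue <56>
step 7: H poll() → 56 — queue <>
step 8: F poll() → empty — queue <>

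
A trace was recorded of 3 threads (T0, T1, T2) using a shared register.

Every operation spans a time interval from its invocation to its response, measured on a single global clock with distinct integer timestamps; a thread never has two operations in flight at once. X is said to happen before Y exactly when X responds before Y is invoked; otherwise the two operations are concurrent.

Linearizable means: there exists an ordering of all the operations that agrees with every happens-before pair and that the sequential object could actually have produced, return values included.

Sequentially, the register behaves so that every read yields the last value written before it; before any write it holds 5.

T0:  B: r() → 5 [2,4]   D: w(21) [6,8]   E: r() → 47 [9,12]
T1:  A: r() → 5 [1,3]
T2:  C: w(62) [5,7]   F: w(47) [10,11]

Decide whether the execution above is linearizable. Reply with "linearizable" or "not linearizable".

linearizable

witness order: A, B, C, D, F, E
1. A r() → 5, leaving value 5
2. B r() → 5, leaving value 5
3. C w(62), leaving value 62
4. D w(21), leaving value 21
5. F w(47), leaving value 47
6. E r() → 47, leaving value 47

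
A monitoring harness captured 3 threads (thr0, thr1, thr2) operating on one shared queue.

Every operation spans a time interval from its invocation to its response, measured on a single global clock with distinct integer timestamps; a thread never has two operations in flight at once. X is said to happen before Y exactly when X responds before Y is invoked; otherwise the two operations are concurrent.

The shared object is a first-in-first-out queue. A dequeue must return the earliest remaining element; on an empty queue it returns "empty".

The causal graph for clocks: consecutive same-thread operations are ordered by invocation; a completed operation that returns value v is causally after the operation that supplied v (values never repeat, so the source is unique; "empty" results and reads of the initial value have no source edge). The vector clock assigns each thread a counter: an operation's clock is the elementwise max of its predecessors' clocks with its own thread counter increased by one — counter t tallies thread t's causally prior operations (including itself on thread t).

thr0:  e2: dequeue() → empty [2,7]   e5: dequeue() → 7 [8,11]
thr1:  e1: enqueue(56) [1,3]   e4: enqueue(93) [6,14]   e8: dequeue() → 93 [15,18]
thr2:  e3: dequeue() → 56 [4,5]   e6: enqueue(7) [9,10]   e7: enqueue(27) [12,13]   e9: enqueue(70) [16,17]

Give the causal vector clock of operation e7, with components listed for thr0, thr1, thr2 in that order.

VC(e1, invoked at 1): no causal predecessors; +1 on thr1 → (0, 1, 0)
VC(e2, invoked at 2): no causal predecessors; +1 on thr0 → (1, 0, 0)
from VC(e1)=(0, 1, 0), e3 (invoked 4) maxes components and bumps thr2 → (0, 1, 1)
from VC(e1)=(0, 1, 0), e4 (invoked 6) maxes components and bumps thr1 → (0, 2, 0)
from VC(e3)=(0, 1, 1), e6 (invoked 9) maxes components and bumps thr2 → (0, 1, 2)
from VC(e4)=(0, 2, 0), e8 (invoked 15) maxes components and bumps thr1 → (0, 3, 0)
from VC(e6)=(0, 1, 2), e7 (invoked 12) maxes components and bumps thr2 → (0, 1, 3)
from VC(e7)=(0, 1, 3), e9 (invoked 16) maxes components and bumps thr2 → (0, 1, 4)
from VC(e2)=(1, 0, 0), VC(e6)=(0, 1, 2), e5 (invoked 8) maxes components and bumps thr0 → (2, 1, 2)
target: VC(e7) = (0, 1, 3)

(0, 1, 3)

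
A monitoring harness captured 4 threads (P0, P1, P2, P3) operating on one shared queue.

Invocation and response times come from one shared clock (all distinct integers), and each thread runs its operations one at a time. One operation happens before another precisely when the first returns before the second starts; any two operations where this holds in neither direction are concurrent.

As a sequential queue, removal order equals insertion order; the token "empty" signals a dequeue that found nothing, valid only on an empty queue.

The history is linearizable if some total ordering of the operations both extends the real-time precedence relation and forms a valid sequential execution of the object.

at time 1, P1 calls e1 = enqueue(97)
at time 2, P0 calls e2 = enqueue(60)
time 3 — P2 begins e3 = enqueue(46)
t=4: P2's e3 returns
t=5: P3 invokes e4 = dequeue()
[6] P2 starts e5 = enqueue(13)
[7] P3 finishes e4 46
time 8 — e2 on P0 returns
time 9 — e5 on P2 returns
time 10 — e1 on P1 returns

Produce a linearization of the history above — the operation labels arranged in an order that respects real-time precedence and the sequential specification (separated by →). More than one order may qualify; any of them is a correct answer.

after step 1 (e3 enqueue(46)): queue <46>
after step 2 (e1 enqueue(97)): queue <46,97>
after step 3 (e2 enqueue(60)): queue <46,97,60>
after step 4 (e4 dequeue() → 46): queue <97,60>
after step 5 (e5 enqueue(13)): queue <97,60,13>

e3 → e1 → e2 → e4 → e5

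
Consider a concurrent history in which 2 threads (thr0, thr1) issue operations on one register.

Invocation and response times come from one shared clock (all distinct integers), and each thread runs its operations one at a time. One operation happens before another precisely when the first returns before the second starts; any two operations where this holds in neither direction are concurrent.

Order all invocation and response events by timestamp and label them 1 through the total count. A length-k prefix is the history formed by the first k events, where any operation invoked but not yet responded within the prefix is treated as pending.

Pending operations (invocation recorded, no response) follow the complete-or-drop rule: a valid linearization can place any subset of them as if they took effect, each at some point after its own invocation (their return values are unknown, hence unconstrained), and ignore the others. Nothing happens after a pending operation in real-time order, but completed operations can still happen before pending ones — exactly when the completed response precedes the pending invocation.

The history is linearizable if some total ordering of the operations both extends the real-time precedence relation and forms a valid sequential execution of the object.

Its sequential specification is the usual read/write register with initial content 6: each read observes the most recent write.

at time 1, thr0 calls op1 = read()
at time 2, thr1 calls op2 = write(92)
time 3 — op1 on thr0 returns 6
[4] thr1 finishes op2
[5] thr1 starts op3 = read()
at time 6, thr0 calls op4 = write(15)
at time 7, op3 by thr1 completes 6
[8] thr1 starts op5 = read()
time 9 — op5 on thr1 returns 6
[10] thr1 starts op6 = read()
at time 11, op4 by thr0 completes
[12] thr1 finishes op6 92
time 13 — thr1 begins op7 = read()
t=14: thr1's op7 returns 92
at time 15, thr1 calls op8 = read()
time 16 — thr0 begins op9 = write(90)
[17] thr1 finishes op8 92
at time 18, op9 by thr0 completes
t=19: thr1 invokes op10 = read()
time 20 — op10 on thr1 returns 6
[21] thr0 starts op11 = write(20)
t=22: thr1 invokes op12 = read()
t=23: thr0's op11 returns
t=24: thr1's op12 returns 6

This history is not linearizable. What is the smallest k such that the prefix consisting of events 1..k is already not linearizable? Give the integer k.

one valid order for events 1..6 is op1, op2:
1. op1 read() → 6, leaving value 6
2. op2 write(92), leaving value 92
at event 7 (op3's time-7 response) nothing linearizes any more
every completion of the 1 pending operation (op4) was checked; none linearizes
sample order op1, op2, op3 (pending dropped) stalls at step 3 — op3 read() → 6 has no legal effect
sample order op2, op1, op3 (pending dropped) stalls at step 2 — op1 read() → 6 has no legal effect

7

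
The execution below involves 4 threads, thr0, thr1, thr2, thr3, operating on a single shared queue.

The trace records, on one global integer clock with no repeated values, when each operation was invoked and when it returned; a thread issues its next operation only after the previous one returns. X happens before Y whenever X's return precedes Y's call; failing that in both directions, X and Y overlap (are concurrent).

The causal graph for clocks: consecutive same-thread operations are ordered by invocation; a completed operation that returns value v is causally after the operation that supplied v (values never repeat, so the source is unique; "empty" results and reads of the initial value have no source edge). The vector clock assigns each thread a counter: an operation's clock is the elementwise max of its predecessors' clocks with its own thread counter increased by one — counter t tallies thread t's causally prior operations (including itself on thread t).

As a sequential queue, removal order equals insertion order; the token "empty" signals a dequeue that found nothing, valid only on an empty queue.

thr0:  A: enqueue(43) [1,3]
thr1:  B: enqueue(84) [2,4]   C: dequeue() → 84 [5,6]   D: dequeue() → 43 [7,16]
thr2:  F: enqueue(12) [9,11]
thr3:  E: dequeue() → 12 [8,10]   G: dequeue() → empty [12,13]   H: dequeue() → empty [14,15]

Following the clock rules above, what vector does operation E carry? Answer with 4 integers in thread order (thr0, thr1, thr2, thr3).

root op F, invoked 9: fresh clock plus thr2's own tick → (0, 0, 1, 0)
root op B, invoked 2: fresh clock plus thr1's own tick → (0, 1, 0, 0)
root op A, invoked 1: fresh clock plus thr0's own tick → (1, 0, 0, 0)
E (invocation 8): componentwise max over VC(F)=(0, 0, 1, 0), +1 at thr3, giving (0, 0, 1, 1)
C (invocation 5): componentwise max over VC(B)=(0, 1, 0, 0), +1 at thr1, giving (0, 2, 0, 0)
G (invocation 12): componentwise max over VC(E)=(0, 0, 1, 1), +1 at thr3, giving (0, 0, 1, 2)
H (invocation 14): componentwise max over VC(G)=(0, 0, 1, 2), +1 at thr3, giving (0, 0, 1, 3)
D (invocation 7): componentwise max over VC(A)=(1, 0, 0, 0), VC(C)=(0, 2, 0, 0), +1 at thr1, giving (1, 3, 0, 0)
target: VC(E) = (0, 0, 1, 1)

(0, 0, 1, 1)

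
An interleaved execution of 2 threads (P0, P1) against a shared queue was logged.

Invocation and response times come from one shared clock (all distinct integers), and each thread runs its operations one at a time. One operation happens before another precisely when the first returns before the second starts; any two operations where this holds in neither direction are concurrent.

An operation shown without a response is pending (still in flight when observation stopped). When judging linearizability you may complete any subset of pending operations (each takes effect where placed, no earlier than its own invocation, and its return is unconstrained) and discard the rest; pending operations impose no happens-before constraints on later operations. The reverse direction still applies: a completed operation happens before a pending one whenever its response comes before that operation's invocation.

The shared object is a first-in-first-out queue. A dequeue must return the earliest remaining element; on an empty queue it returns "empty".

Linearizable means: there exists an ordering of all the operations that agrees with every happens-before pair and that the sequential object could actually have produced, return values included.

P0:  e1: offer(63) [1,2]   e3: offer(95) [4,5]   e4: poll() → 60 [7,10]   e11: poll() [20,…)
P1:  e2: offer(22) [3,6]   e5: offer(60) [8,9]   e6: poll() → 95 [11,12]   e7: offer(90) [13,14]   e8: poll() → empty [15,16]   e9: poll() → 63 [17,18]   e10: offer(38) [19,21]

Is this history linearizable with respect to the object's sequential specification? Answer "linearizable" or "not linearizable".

not linearizable

through event 9 a valid linearization exists; event 10 (e4 responding at time 10) ends that
checked exhaustively: 4 real-time-consistent orders of 5 completed operations, zero legal queue replays
for example e1, e2, e3, e4, e5 fails at step 4: e4 poll() → 60 is not legal there
for example e1, e2, e3, e5, e4 fails at step 5: e4 poll() → 60 is not legal there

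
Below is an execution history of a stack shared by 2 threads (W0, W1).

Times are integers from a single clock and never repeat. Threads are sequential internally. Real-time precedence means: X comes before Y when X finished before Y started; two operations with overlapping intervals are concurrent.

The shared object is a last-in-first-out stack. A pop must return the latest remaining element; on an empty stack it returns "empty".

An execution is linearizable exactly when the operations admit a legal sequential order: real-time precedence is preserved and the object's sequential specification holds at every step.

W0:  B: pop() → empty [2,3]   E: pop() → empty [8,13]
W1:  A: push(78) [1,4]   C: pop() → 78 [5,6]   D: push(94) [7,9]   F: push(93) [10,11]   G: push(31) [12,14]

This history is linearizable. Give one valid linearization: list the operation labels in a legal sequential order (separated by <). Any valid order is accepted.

B < A < C < E < D < F < G

1. B pop() → empty, leaving stack <>
2. A push(78), leaving stack <78>
3. C pop() → 78, leaving stack <>
4. E pop() → empty, leaving stack <>
5. D push(94), leaving stack <94>
6. F push(93), leaving stack <94,93>
7. G push(31), leaving stack <94,93,31>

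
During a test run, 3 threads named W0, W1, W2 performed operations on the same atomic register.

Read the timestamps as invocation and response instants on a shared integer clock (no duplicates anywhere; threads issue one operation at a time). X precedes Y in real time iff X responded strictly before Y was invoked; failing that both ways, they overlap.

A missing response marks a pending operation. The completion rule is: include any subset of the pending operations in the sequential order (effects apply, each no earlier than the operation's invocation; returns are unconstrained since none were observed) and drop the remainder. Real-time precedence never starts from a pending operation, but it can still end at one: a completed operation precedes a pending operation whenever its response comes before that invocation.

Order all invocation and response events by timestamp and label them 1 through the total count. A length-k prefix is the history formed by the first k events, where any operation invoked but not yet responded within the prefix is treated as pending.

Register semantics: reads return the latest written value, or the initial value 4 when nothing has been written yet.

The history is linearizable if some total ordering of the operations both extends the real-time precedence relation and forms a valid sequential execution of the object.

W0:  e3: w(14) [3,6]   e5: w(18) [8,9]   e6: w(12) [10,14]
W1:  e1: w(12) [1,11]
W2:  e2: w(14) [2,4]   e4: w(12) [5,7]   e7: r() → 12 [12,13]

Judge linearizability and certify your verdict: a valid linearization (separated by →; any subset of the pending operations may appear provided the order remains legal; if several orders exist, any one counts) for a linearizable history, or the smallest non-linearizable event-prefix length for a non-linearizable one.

after step 1 (e1 w(12)): value 12
after step 2 (e2 w(14)): value 14
after step 3 (e3 w(14)): value 14
after step 4 (e4 w(12)): value 12
after step 5 (e5 w(18)): value 18
after step 6 (e6 w(12)): value 12
after step 7 (e7 r() → 12): value 12

linearizable — witness: e1 → e2 → e3 → e4 → e5 → e6 → e7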